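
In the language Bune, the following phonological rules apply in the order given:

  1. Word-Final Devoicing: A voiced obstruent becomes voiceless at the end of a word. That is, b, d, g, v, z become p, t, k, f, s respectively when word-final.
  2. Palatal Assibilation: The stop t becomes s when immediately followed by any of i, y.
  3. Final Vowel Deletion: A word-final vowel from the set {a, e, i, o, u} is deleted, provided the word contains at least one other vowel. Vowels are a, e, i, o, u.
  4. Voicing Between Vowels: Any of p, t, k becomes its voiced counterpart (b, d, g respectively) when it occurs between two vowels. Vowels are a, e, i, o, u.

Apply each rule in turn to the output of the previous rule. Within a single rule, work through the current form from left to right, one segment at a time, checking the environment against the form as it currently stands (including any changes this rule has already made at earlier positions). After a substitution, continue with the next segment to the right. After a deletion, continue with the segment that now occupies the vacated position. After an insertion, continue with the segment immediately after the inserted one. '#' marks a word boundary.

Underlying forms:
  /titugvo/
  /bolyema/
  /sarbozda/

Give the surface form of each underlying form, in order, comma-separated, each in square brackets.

[sidugv], [bolyem], [sarbozd]

/titugvo/:
  1 Word-Final Devoicing: no change — [titugvo]
  2 Palatal Assibilation: [titugvo] → [situgvo]
  3 Final Vowel Deletion: [situgvo] → [situgv]
  4 Voicing Between Vowels: [situgv] → [sidugv]
/bolyema/:
  1 Word-Final Devoicing: no change — [bolyema]
  2 Palatal Assibilation: no change — [bolyema]
  3 Final Vowel Deletion: [bolyema] → [bolyem]
  4 Voicing Between Vowels: no change — [bolyem]
/sarbozda/:
  1 Word-Final Devoicing: no change — [sarbozda]
  2 Palatal Assibilation: no change — [sarbozda]
  3 Final Vowel Deletion: [sarbozda] → [sarbozd]
  4 Voicing Between Vowels: no change — [sarbozd]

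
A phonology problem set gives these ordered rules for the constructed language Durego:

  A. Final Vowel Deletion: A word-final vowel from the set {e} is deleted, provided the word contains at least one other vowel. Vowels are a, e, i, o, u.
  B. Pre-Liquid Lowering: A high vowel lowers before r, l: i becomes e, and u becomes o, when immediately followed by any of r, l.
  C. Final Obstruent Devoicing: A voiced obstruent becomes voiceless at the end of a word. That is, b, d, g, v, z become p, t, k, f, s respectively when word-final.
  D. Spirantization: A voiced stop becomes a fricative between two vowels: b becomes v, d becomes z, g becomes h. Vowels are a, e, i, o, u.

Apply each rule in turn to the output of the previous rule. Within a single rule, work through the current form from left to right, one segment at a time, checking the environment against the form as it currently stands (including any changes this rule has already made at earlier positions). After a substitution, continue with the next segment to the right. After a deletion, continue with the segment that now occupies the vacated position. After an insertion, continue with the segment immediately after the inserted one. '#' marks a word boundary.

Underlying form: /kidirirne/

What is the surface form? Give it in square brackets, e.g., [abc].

A Final Vowel Deletion: [kidirirne] → [kidirirn]
B Pre-Liquid Lowering: [kidirirn] → [kiderern]
C Final Obstruent Devoicing: no change — [kiderern]
D Spirantization: [kiderern] → [kizerern]

[kizerern]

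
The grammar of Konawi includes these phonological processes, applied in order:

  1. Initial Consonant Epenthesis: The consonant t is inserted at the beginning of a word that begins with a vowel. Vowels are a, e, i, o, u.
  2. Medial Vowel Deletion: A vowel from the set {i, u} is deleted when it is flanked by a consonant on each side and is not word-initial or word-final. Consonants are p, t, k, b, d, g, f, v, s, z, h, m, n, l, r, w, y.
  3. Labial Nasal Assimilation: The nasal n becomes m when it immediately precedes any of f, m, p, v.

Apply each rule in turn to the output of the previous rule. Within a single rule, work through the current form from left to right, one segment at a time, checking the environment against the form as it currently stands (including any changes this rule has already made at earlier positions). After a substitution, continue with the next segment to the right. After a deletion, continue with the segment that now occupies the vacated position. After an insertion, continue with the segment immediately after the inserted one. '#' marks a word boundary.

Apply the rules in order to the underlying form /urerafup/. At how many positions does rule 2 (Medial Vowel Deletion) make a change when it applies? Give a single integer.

1 Initial Consonant Epenthesis: [urerafup] → [turerafup]
2 Medial Vowel Deletion: [turerafup] → [trerafp]
3 Labial Nasal Assimilation: no change — [trerafp]
Rule 2 changed 2 position(s).

2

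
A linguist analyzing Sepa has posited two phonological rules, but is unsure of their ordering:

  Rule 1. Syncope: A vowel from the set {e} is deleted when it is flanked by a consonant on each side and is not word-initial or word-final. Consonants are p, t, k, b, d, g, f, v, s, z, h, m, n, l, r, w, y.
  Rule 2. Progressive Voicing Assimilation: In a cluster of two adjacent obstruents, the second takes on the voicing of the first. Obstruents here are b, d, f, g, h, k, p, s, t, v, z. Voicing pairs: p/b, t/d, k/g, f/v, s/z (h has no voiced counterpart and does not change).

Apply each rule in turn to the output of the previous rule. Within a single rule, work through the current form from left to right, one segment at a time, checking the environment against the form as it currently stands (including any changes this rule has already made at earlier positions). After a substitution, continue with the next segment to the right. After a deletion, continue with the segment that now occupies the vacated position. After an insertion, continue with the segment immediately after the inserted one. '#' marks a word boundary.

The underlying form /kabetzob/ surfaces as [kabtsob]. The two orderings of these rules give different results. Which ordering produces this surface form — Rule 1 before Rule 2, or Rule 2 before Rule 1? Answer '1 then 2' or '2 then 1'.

Order 1 then 2:
  1 Syncope: [kabetzob] → [kabtzob]
  2 Progressive Voicing Assimilation: [kabtzob] → [kabdzob]
  result: [kabdzob]
Order 2 then 1:
  2 Progressive Voicing Assimilation: [kabetzob] → [kabetsob]
  1 Syncope: [kabetsob] → [kabtsob]
  result: [kabtsob]

2 then 1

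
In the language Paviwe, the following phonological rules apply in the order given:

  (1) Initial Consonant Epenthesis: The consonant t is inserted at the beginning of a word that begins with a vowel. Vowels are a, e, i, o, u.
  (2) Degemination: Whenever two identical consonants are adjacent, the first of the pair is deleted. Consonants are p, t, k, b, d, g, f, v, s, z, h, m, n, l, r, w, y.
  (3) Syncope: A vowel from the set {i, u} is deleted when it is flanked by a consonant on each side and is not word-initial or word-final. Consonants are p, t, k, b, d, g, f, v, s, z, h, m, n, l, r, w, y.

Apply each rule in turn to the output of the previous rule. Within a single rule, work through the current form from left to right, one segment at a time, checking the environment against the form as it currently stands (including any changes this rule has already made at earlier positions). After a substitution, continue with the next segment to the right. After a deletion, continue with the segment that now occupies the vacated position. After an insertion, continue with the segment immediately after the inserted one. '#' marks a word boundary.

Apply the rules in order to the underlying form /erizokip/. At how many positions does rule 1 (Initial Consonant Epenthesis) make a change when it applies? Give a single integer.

1

(1) Initial Consonant Epenthesis: [erizokip] → [terizokip]
(2) Degemination: no change — [terizokip]
(3) Syncope: [terizokip] → [terzokp]
Rule 1 changed 1 position(s).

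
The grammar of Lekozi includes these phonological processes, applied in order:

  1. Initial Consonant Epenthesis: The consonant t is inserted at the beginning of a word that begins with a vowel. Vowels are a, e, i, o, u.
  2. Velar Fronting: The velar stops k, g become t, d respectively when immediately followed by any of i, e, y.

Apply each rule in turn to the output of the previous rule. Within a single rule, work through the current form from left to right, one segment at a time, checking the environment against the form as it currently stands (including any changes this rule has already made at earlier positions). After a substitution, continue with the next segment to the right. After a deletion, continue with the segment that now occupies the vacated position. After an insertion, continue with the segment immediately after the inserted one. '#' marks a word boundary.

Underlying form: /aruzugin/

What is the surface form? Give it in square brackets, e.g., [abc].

[taruzudin]

1 Initial Consonant Epenthesis: [aruzugin] → [taruzugin]
2 Velar Fronting: [taruzugin] → [taruzudin]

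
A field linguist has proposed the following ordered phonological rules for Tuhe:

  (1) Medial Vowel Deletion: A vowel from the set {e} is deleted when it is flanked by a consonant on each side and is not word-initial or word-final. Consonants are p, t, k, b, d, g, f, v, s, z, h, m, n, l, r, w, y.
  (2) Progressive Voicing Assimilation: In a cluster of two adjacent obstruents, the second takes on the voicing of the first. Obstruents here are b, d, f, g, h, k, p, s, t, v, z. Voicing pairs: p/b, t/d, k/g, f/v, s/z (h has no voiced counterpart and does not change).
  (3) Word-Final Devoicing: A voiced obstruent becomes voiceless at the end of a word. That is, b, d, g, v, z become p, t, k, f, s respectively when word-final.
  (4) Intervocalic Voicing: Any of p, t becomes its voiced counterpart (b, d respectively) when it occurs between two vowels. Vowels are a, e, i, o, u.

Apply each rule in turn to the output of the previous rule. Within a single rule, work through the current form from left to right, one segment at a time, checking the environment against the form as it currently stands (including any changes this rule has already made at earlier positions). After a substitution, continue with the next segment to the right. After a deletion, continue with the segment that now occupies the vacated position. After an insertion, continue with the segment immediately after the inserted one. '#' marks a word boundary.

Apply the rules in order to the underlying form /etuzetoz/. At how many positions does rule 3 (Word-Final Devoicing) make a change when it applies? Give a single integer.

(1) Medial Vowel Deletion: [etuzetoz] → [etuztoz]
(2) Progressive Voicing Assimilation: [etuztoz] → [etuzdoz]
(3) Word-Final Devoicing: [etuzdoz] → [etuzdos]
(4) Intervocalic Voicing: [etuzdos] → [eduzdos]
Rule 3 changed 1 position(s).

1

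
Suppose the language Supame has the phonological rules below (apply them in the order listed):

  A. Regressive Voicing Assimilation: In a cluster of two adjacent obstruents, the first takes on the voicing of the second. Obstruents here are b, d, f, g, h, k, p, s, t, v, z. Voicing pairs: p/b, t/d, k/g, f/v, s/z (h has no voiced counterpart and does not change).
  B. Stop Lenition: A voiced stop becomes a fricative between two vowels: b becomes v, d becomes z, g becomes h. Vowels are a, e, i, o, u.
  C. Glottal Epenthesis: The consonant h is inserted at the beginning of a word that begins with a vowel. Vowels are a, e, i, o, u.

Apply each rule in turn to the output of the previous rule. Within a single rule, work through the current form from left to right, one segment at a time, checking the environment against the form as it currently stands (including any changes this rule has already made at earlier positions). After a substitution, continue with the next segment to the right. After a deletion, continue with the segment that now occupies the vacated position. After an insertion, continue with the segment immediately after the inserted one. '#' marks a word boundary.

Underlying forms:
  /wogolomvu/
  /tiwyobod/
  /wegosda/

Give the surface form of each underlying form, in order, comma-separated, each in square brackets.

/wogolomvu/:
  A Regressive Voicing Assimilation: no change — [wogolomvu]
  B Stop Lenition: [wogolomvu] → [woholomvu]
  C Glottal Epenthesis: no change — [woholomvu]
/tiwyobod/:
  A Regressive Voicing Assimilation: no change — [tiwyobod]
  B Stop Lenition: [tiwyobod] → [tiwyovod]
  C Glottal Epenthesis: no change — [tiwyovod]
/wegosda/:
  A Regressive Voicing Assimilation: [wegosda] → [wegozda]
  B Stop Lenition: [wegozda] → [wehozda]
  C Glottal Epenthesis: no change — [wehozda]

[woholomvu], [tiwyovod], [wehozda]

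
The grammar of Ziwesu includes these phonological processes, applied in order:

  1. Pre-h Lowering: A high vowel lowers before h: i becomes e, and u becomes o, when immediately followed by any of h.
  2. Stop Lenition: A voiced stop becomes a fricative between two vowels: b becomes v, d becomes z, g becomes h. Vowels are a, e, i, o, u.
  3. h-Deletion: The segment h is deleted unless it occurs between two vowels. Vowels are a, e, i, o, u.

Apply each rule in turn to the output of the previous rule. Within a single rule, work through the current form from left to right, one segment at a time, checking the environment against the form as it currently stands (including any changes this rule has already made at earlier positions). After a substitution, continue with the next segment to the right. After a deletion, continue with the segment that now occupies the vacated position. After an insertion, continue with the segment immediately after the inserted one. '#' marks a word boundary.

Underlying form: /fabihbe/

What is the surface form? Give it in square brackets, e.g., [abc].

1 Pre-h Lowering: [fabihbe] → [fabehbe]
2 Stop Lenition: [fabehbe] → [favehbe]
3 h-Deletion: [favehbe] → [favebe]

[favebe]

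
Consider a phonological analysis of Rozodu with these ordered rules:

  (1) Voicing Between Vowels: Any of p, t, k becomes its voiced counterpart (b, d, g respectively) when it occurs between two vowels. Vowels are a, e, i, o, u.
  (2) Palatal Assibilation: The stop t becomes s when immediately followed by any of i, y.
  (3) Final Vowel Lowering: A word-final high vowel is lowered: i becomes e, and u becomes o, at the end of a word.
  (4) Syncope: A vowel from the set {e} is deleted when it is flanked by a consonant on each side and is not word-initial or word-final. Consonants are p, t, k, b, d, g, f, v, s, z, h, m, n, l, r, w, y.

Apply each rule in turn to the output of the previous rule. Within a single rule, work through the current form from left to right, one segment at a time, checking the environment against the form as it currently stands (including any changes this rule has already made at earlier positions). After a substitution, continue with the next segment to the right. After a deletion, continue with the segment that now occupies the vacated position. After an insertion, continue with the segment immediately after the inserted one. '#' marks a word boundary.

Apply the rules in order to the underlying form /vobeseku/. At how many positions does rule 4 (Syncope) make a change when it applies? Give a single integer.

(1) Voicing Between Vowels: [vobeseku] → [vobesegu]
(2) Palatal Assibilation: no change — [vobesegu]
(3) Final Vowel Lowering: [vobesegu] → [vobesego]
(4) Syncope: [vobesego] → [vobsgo]
Rule 4 changed 2 position(s).

2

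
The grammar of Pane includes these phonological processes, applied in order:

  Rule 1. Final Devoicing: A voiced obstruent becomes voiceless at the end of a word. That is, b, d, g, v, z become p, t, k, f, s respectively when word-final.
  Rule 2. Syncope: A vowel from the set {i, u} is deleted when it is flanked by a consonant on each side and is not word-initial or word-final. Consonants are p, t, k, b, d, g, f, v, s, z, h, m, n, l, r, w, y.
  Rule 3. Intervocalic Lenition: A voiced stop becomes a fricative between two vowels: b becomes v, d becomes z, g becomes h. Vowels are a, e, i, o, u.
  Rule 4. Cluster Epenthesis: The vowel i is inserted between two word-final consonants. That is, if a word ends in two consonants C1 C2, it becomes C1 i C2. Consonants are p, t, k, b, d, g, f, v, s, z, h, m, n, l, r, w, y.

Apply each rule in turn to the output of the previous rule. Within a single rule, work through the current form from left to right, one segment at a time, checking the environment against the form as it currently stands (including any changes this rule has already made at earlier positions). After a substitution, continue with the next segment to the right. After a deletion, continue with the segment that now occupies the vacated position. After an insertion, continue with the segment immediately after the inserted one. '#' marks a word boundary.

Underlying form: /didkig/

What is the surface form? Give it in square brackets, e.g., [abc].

Rule 1 Final Devoicing: [didkig] → [didkik]
Rule 2 Syncope: [didkik] → [ddkk]
Rule 3 Intervocalic Lenition: no change — [ddkk]
Rule 4 Cluster Epenthesis: [ddkk] → [ddkik]

[ddkik]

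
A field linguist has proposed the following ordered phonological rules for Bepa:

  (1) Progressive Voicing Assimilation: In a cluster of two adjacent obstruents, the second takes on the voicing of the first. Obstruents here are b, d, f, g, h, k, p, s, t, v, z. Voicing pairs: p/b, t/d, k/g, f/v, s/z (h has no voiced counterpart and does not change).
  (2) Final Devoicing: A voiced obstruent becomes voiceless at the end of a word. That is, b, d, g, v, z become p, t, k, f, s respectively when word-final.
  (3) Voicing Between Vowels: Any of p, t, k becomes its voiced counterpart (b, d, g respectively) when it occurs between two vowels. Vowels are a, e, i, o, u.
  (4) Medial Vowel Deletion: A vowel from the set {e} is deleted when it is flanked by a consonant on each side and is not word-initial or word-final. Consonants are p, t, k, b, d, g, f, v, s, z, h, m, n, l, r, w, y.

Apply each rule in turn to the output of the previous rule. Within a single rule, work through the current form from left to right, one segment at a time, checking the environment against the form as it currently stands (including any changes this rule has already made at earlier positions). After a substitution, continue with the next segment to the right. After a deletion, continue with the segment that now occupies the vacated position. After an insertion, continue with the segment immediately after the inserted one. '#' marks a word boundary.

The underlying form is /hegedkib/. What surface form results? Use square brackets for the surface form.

[hgdgip]

(1) Progressive Voicing Assimilation: [hegedkib] → [hegedgib]
(2) Final Devoicing: [hegedgib] → [hegedgip]
(3) Voicing Between Vowels: no change — [hegedgip]
(4) Medial Vowel Deletion: [hegedgip] → [hgdgip]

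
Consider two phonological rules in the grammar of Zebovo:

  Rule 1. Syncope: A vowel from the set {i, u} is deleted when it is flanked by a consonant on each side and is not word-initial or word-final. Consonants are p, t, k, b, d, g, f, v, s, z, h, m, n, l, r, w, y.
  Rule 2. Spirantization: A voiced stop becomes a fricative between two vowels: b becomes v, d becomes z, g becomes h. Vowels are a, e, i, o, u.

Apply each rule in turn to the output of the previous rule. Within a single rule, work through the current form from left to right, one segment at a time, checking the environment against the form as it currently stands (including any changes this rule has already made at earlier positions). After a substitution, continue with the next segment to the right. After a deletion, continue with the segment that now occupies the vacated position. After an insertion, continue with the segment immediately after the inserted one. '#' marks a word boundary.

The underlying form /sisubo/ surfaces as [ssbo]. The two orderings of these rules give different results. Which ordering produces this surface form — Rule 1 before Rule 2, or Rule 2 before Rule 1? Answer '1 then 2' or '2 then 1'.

1 then 2

Order 1 then 2:
  1 Syncope: [sisubo] → [ssbo]
  2 Spirantization: no change — [ssbo]
  result: [ssbo]
Order 2 then 1:
  2 Spirantization: [sisubo] → [sisuvo]
  1 Syncope: [sisuvo] → [ssvo]
  result: [ssvo]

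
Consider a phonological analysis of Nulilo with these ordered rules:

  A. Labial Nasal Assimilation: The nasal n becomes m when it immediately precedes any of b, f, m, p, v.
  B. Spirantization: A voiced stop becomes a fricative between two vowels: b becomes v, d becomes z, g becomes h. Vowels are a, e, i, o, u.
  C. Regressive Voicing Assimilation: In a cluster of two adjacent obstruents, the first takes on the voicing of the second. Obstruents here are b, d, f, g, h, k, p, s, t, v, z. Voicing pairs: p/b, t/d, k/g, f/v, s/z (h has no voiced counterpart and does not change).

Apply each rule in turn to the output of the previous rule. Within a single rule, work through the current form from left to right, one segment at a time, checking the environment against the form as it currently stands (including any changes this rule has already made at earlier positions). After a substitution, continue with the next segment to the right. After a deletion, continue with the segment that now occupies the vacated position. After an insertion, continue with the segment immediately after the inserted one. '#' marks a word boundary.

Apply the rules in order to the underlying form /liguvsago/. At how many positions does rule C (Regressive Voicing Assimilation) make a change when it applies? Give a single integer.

1

A Labial Nasal Assimilation: no change — [liguvsago]
B Spirantization: [liguvsago] → [lihuvsaho]
C Regressive Voicing Assimilation: [lihuvsaho] → [lihufsaho]
Rule C changed 1 position(s).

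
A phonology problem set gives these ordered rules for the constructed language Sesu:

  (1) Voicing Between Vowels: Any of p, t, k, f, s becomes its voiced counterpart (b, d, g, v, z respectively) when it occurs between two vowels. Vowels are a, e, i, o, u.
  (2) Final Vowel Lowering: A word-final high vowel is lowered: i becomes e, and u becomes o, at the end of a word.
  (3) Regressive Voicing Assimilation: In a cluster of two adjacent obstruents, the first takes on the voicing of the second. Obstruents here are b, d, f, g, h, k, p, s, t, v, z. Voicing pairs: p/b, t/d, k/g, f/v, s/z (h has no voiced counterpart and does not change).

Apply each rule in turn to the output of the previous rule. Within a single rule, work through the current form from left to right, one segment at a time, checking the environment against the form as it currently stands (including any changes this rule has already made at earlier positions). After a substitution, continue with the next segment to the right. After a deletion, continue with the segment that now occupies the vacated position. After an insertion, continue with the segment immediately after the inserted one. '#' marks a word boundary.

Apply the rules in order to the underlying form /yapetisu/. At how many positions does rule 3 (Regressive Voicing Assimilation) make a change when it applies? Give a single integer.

0

(1) Voicing Between Vowels: [yapetisu] → [yabedizu]
(2) Final Vowel Lowering: [yabedizu] → [yabedizo]
(3) Regressive Voicing Assimilation: no change — [yabedizo]
Rule 3 changed 0 position(s).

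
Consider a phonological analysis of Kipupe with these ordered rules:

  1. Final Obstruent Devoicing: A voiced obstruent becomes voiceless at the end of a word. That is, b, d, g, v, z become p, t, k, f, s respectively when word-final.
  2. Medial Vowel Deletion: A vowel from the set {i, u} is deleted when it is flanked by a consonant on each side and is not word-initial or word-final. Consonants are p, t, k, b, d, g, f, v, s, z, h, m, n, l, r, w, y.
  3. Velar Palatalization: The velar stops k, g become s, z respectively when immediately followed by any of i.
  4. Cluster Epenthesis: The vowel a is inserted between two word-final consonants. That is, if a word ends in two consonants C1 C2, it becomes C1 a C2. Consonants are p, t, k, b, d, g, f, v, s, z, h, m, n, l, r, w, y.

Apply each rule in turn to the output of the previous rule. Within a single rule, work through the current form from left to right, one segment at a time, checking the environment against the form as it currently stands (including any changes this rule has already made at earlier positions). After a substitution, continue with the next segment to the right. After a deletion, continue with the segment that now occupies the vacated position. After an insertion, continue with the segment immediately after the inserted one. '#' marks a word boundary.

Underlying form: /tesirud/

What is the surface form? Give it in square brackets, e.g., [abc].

1 Final Obstruent Devoicing: [tesirud] → [tesirut]
2 Medial Vowel Deletion: [tesirut] → [tesrt]
3 Velar Palatalization: no change — [tesrt]
4 Cluster Epenthesis: [tesrt] → [tesrat]

[tesrat]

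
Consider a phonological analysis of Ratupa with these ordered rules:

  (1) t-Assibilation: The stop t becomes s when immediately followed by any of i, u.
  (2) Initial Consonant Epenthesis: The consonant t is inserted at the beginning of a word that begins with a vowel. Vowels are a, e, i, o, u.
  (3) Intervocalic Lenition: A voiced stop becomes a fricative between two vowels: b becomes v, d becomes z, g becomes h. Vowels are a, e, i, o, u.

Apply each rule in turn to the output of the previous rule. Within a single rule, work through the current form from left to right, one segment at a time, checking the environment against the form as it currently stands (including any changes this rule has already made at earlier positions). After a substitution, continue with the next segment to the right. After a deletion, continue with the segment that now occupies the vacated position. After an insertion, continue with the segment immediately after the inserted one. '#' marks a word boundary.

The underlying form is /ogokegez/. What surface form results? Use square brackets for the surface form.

[tohokehez]

(1) t-Assibilation: no change — [ogokegez]
(2) Initial Consonant Epenthesis: [ogokegez] → [togokegez]
(3) Intervocalic Lenition: [togokegez] → [tohokehez]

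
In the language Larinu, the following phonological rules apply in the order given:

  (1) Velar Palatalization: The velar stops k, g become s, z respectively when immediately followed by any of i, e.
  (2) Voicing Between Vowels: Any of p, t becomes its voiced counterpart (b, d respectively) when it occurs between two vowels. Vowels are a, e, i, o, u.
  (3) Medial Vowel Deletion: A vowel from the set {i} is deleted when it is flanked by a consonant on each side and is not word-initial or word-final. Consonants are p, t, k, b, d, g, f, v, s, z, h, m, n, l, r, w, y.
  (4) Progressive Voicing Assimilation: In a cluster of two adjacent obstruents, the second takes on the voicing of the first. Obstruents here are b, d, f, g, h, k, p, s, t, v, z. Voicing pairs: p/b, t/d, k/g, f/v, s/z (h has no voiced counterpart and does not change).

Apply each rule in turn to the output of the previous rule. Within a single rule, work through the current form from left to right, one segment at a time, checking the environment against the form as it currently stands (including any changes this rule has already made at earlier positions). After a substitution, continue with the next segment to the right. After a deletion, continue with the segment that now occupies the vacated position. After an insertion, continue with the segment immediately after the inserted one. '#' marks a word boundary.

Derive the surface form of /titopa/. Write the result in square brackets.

(1) Velar Palatalization: no change — [titopa]
(2) Voicing Between Vowels: [titopa] → [tidoba]
(3) Medial Vowel Deletion: [tidoba] → [tdoba]
(4) Progressive Voicing Assimilation: [tdoba] → [ttoba]

[ttoba]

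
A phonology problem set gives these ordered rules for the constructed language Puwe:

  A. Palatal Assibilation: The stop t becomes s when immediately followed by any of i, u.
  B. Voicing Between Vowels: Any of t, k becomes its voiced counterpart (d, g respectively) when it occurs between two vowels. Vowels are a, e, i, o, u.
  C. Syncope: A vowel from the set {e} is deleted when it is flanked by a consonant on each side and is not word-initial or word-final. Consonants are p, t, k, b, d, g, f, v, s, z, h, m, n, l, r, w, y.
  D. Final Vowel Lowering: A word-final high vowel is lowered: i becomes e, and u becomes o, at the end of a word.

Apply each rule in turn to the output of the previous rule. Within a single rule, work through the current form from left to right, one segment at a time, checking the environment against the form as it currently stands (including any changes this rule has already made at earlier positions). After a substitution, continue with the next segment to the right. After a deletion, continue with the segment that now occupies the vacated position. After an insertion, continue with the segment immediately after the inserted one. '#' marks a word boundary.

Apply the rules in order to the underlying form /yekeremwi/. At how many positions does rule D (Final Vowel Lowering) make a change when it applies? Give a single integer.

1

A Palatal Assibilation: no change — [yekeremwi]
B Voicing Between Vowels: [yekeremwi] → [yegeremwi]
C Syncope: [yegeremwi] → [ygrmwi]
D Final Vowel Lowering: [ygrmwi] → [ygrmwe]
Rule D changed 1 position(s).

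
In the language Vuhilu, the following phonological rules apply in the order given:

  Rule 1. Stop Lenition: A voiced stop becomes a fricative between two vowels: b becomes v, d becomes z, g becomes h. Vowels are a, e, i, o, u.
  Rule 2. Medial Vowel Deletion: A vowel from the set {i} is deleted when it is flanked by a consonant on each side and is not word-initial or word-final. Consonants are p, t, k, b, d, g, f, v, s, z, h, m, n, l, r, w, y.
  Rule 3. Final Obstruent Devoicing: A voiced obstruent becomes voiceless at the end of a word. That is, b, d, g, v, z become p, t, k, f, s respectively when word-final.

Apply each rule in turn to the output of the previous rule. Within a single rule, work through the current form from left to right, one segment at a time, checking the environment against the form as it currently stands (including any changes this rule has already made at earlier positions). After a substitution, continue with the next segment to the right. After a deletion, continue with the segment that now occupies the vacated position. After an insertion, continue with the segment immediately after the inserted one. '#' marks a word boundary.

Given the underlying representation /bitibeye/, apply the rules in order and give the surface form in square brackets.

Rule 1 Stop Lenition: [bitibeye] → [bitiveye]
Rule 2 Medial Vowel Deletion: [bitiveye] → [btveye]
Rule 3 Final Obstruent Devoicing: no change — [btveye]

[btveye]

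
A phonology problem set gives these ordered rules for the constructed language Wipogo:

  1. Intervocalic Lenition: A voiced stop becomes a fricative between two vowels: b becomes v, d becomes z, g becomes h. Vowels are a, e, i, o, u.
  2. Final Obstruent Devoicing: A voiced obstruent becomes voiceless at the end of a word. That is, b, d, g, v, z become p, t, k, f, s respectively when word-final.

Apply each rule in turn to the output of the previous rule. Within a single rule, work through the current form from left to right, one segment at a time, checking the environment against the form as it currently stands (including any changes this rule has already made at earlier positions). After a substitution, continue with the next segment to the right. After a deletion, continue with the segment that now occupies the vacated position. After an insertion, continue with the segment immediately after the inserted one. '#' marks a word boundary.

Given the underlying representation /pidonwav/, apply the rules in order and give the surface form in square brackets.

1 Intervocalic Lenition: [pidonwav] → [pizonwav]
2 Final Obstruent Devoicing: [pizonwav] → [pizonwaf]

[pizonwaf]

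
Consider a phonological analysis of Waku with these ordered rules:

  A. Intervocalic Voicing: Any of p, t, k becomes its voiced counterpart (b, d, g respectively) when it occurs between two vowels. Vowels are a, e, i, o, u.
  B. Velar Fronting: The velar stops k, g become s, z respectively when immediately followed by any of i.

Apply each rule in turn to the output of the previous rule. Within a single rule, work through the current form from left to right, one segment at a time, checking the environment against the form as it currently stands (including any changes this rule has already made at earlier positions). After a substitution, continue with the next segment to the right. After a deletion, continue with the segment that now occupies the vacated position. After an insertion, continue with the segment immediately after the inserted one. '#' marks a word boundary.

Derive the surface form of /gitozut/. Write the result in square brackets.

A Intervocalic Voicing: [gitozut] → [gidozut]
B Velar Fronting: [gidozut] → [zidozut]

[zidozut]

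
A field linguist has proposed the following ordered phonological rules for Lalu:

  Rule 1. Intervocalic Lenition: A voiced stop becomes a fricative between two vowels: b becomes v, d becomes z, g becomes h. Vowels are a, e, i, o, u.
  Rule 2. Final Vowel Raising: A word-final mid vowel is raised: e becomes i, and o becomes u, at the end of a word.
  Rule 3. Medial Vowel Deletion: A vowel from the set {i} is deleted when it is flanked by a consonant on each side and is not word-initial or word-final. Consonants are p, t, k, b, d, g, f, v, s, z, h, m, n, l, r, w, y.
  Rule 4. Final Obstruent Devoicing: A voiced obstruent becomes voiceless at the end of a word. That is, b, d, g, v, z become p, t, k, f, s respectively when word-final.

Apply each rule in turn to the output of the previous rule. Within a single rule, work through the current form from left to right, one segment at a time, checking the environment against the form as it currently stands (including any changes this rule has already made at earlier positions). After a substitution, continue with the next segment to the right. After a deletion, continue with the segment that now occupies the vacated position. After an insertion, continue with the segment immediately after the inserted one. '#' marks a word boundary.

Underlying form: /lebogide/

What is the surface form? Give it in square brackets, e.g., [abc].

Rule 1 Intervocalic Lenition: [lebogide] → [levohize]
Rule 2 Final Vowel Raising: [levohize] → [levohizi]
Rule 3 Medial Vowel Deletion: [levohizi] → [levohzi]
Rule 4 Final Obstruent Devoicing: no change — [levohzi]

[levohzi]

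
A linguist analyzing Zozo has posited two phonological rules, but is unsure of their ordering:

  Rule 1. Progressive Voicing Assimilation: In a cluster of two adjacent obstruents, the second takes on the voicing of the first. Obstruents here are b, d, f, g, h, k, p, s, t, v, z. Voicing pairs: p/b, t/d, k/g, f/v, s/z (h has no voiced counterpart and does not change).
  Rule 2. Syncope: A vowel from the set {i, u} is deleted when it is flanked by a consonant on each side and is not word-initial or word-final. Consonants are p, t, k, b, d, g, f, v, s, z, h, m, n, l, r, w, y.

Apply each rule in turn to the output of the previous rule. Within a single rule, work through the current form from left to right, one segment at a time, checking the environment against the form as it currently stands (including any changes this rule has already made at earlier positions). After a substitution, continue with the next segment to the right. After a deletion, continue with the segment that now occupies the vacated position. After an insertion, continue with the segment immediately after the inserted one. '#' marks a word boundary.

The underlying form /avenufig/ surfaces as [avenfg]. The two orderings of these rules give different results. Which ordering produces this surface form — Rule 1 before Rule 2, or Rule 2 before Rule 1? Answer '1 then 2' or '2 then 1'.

Order 1 then 2:
  1 Progressive Voicing Assimilation: no change — [avenufig]
  2 Syncope: [avenufig] → [avenfg]
  result: [avenfg]
Order 2 then 1:
  2 Syncope: [avenufig] → [avenfg]
  1 Progressive Voicing Assimilation: [avenfg] → [avenfk]
  result: [avenfk]

1 then 2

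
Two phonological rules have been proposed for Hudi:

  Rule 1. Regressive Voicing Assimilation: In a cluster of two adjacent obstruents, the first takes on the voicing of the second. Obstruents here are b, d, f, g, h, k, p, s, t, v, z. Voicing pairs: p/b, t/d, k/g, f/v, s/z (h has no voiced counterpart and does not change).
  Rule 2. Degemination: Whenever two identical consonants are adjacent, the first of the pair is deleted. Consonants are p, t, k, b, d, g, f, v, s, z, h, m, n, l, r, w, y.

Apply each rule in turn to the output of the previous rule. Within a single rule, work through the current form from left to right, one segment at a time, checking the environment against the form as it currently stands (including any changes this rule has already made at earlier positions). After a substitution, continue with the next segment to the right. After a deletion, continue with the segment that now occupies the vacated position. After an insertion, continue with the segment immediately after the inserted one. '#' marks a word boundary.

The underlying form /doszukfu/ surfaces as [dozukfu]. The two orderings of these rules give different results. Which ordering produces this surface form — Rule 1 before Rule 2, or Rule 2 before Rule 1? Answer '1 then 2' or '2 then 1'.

1 then 2

Order 1 then 2:
  1 Regressive Voicing Assimilation: [doszukfu] → [dozzukfu]
  2 Degemination: [dozzukfu] → [dozukfu]
  result: [dozukfu]
Order 2 then 1:
  2 Degemination: no change — [doszukfu]
  1 Regressive Voicing Assimilation: [doszukfu] → [dozzukfu]
  result: [dozzukfu]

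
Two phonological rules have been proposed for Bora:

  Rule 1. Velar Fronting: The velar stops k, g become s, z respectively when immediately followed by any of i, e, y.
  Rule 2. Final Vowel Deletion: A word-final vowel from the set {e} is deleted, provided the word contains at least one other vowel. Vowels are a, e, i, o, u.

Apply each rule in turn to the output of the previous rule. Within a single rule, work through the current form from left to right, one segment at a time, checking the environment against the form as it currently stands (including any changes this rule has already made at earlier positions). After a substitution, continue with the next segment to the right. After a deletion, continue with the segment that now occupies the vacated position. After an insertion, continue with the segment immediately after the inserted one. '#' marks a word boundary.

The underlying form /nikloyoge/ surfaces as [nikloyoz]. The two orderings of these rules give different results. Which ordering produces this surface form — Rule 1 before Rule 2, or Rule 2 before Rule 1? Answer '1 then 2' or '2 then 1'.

Order 1 then 2:
  1 Velar Fronting: [nikloyoge] → [nikloyoze]
  2 Final Vowel Deletion: [nikloyoze] → [nikloyoz]
  result: [nikloyoz]
Order 2 then 1:
  2 Final Vowel Deletion: [nikloyoge] → [nikloyog]
  1 Velar Fronting: no change — [nikloyog]
  result: [nikloyog]

1 then 2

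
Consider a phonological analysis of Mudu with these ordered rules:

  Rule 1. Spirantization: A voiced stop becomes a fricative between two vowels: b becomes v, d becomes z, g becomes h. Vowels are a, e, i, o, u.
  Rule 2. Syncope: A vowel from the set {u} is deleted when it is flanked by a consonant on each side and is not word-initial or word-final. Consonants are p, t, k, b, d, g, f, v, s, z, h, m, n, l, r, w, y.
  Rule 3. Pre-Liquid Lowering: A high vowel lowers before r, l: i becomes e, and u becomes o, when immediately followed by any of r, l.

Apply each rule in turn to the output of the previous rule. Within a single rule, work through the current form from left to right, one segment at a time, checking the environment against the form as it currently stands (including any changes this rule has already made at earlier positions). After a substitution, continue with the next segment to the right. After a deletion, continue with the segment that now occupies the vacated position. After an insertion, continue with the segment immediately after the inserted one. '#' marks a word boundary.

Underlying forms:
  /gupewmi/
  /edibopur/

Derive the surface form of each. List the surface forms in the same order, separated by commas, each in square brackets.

[gpewmi], [ezivopr]

/gupewmi/:
  Rule 1 Spirantization: no change — [gupewmi]
  Rule 2 Syncope: [gupewmi] → [gpewmi]
  Rule 3 Pre-Liquid Lowering: no change — [gpewmi]
/edibopur/:
  Rule 1 Spirantization: [edibopur] → [ezivopur]
  Rule 2 Syncope: [ezivopur] → [ezivopr]
  Rule 3 Pre-Liquid Lowering: no change — [ezivopr]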